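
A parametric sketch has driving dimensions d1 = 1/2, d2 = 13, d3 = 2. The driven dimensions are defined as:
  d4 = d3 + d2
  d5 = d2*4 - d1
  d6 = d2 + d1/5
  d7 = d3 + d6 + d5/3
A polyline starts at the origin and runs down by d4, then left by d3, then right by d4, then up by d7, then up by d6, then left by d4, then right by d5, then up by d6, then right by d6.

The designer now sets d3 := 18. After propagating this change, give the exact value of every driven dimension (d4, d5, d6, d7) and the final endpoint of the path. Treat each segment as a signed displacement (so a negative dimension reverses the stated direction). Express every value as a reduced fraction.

d4 = 31
d5 = 103/2
d6 = 131/10
d7 = 724/15
endpoint = (233/5, 652/15)

Apply edit: d3 := 18
  d4 = d3 + d2 = 31
  d5 = d2*4 - d1 = 103/2
  d6 = d2 + d1/5 = 131/10
  d7 = d3 + d6 + d5/3 = 724/15
Walk from origin (0, 0):
  seg 1: down by d4 = 31 → (0, -31)
  seg 2: left by d3 = 18 → (-18, -31)
  seg 3: right by d4 = 31 → (13, -31)
  seg 4: up by d7 = 724/15 → (13, 259/15)
  seg 5: up by d6 = 131/10 → (13, 911/30)
  seg 6: left by d4 = 31 → (-18, 911/30)
  seg 7: right by d5 = 103/2 → (67/2, 911/30)
  seg 8: up by d6 = 131/10 → (67/2, 652/15)
  seg 9: right by d6 = 131/10 → (233/5, 652/15)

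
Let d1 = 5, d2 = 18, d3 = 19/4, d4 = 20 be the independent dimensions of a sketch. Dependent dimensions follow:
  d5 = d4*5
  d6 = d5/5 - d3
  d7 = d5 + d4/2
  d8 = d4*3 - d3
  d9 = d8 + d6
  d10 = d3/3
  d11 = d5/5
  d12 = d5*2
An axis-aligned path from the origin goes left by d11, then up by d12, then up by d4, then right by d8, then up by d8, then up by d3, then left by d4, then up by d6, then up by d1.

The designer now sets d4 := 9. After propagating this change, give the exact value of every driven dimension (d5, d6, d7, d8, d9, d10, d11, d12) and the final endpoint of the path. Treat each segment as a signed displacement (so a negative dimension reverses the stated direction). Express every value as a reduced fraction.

d5 = 45
d6 = 17/4
d7 = 99/2
d8 = 89/4
d9 = 53/2
d10 = 19/12
d11 = 9
d12 = 90
endpoint = (17/4, 541/4)

Apply edit: d4 := 9
  d5 = d4*5 = 45
  d6 = d5/5 - d3 = 17/4
  d7 = d5 + d4/2 = 99/2
  d8 = d4*3 - d3 = 89/4
  d9 = d8 + d6 = 53/2
  d10 = d3/3 = 19/12
  d11 = d5/5 = 9
  d12 = d5*2 = 90
Walk from origin (0, 0):
  seg 1: left by d11 = 9 → (-9, 0)
  seg 2: up by d12 = 90 → (-9, 90)
  seg 3: up by d4 = 9 → (-9, 99)
  seg 4: right by d8 = 89/4 → (53/4, 99)
  seg 5: up by d8 = 89/4 → (53/4, 485/4)
  seg 6: up by d3 = 19/4 → (53/4, 126)
  seg 7: left by d4 = 9 → (17/4, 126)
  seg 8: up by d6 = 17/4 → (17/4, 521/4)
  seg 9: up by d1 = 5 → (17/4, 541/4)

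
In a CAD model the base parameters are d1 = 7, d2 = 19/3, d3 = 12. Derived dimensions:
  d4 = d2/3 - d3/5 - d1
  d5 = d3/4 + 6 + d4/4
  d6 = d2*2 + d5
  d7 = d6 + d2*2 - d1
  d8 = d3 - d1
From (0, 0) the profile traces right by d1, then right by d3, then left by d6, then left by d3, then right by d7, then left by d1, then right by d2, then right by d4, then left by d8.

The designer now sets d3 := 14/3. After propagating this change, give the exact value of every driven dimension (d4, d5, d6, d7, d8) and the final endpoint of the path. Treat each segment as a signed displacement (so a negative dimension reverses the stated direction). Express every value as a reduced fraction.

Apply edit: d3 := 14/3
  d4 = d2/3 - d3/5 - d1 = -262/45
  d5 = d3/4 + 6 + d4/4 = 257/45
  d6 = d2*2 + d5 = 827/45
  d7 = d6 + d2*2 - d1 = 1082/45
  d8 = d3 - d1 = -7/3
Walk from origin (0, 0):
  seg 1: right by d1 = 7 → (7, 0)
  seg 2: right by d3 = 14/3 → (35/3, 0)
  seg 3: left by d6 = 827/45 → (-302/45, 0)
  seg 4: left by d3 = 14/3 → (-512/45, 0)
  seg 5: right by d7 = 1082/45 → (38/3, 0)
  seg 6: left by d1 = 7 → (17/3, 0)
  seg 7: right by d2 = 19/3 → (12, 0)
  seg 8: right by d4 = -262/45 → (278/45, 0)
  seg 9: left by d8 = -7/3 → (383/45, 0)

d4 = -262/45
d5 = 257/45
d6 = 827/45
d7 = 1082/45
d8 = -7/3
endpoint = (383/45, 0)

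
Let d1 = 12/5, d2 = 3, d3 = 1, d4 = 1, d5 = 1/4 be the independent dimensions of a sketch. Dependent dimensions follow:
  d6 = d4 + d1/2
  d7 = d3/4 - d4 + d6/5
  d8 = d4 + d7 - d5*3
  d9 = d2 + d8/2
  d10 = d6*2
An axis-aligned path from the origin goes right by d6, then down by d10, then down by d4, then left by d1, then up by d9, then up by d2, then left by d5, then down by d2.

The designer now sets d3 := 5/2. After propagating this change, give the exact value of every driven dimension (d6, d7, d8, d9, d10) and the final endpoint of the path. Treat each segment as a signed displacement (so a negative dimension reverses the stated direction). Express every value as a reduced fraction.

d6 = 11/5
d7 = 13/200
d8 = 63/200
d9 = 1263/400
d10 = 22/5
endpoint = (-9/20, -897/400)

Apply edit: d3 := 5/2
  d6 = d4 + d1/2 = 11/5
  d7 = d3/4 - d4 + d6/5 = 13/200
  d8 = d4 + d7 - d5*3 = 63/200
  d9 = d2 + d8/2 = 1263/400
  d10 = d6*2 = 22/5
Walk from origin (0, 0):
  seg 1: right by d6 = 11/5 → (11/5, 0)
  seg 2: down by d10 = 22/5 → (11/5, -22/5)
  seg 3: down by d4 = 1 → (11/5, -27/5)
  seg 4: left by d1 = 12/5 → (-1/5, -27/5)
  seg 5: up by d9 = 1263/400 → (-1/5, -897/400)
  seg 6: up by d2 = 3 → (-1/5, 303/400)
  seg 7: left by d5 = 1/4 → (-9/20, 303/400)
  seg 8: down by d2 = 3 → (-9/20, -897/400)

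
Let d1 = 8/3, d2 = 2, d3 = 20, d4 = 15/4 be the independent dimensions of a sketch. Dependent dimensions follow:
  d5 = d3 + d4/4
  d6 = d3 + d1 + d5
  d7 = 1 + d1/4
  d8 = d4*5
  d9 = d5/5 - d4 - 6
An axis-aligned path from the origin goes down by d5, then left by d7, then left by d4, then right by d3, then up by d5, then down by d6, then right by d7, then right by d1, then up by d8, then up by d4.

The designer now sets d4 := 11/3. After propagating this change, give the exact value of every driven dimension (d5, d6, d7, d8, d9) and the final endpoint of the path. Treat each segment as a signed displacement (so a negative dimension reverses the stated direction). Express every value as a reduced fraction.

Apply edit: d4 := 11/3
  d5 = d3 + d4/4 = 251/12
  d6 = d3 + d1 + d5 = 523/12
  d7 = 1 + d1/4 = 5/3
  d8 = d4*5 = 55/3
  d9 = d5/5 - d4 - 6 = -329/60
Walk from origin (0, 0):
  seg 1: down by d5 = 251/12 → (0, -251/12)
  seg 2: left by d7 = 5/3 → (-5/3, -251/12)
  seg 3: left by d4 = 11/3 → (-16/3, -251/12)
  seg 4: right by d3 = 20 → (44/3, -251/12)
  seg 5: up by d5 = 251/12 → (44/3, 0)
  seg 6: down by d6 = 523/12 → (44/3, -523/12)
  seg 7: right by d7 = 5/3 → (49/3, -523/12)
  seg 8: right by d1 = 8/3 → (19, -523/12)
  seg 9: up by d8 = 55/3 → (19, -101/4)
  seg 10: up by d4 = 11/3 → (19, -259/12)

d5 = 251/12
d6 = 523/12
d7 = 5/3
d8 = 55/3
d9 = -329/60
endpoint = (19, -259/12)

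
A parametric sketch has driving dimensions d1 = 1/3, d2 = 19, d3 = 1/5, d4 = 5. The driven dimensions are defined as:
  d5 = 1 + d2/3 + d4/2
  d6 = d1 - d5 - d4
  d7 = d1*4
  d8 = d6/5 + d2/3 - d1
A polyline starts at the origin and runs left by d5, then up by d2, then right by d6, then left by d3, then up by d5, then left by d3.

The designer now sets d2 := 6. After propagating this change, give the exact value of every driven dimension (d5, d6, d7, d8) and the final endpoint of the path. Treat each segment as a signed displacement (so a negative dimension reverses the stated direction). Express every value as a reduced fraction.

Apply edit: d2 := 6
  d5 = 1 + d2/3 + d4/2 = 11/2
  d6 = d1 - d5 - d4 = -61/6
  d7 = d1*4 = 4/3
  d8 = d6/5 + d2/3 - d1 = -11/30
Walk from origin (0, 0):
  seg 1: left by d5 = 11/2 → (-11/2, 0)
  seg 2: up by d2 = 6 → (-11/2, 6)
  seg 3: right by d6 = -61/6 → (-47/3, 6)
  seg 4: left by d3 = 1/5 → (-238/15, 6)
  seg 5: up by d5 = 11/2 → (-238/15, 23/2)
  seg 6: left by d3 = 1/5 → (-241/15, 23/2)

d5 = 11/2
d6 = -61/6
d7 = 4/3
d8 = -11/30
endpoint = (-241/15, 23/2)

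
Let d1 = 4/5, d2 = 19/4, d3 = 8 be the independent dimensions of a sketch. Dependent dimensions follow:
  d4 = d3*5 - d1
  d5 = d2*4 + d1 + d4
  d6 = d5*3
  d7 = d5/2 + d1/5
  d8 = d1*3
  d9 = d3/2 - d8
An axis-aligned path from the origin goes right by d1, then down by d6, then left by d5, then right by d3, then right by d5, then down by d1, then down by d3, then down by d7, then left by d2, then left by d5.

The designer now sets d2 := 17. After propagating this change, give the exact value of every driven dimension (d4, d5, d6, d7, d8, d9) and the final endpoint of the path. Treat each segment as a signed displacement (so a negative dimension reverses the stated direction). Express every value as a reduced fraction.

Apply edit: d2 := 17
  d4 = d3*5 - d1 = 196/5
  d5 = d2*4 + d1 + d4 = 108
  d6 = d5*3 = 324
  d7 = d5/2 + d1/5 = 1354/25
  d8 = d1*3 = 12/5
  d9 = d3/2 - d8 = 8/5
Walk from origin (0, 0):
  seg 1: right by d1 = 4/5 → (4/5, 0)
  seg 2: down by d6 = 324 → (4/5, -324)
  seg 3: left by d5 = 108 → (-536/5, -324)
  seg 4: right by d3 = 8 → (-496/5, -324)
  seg 5: right by d5 = 108 → (44/5, -324)
  seg 6: down by d1 = 4/5 → (44/5, -1624/5)
  seg 7: down by d3 = 8 → (44/5, -1664/5)
  seg 8: down by d7 = 1354/25 → (44/5, -9674/25)
  seg 9: left by d2 = 17 → (-41/5, -9674/25)
  seg 10: left by d5 = 108 → (-581/5, -9674/25)

d4 = 196/5
d5 = 108
d6 = 324
d7 = 1354/25
d8 = 12/5
d9 = 8/5
endpoint = (-581/5, -9674/25)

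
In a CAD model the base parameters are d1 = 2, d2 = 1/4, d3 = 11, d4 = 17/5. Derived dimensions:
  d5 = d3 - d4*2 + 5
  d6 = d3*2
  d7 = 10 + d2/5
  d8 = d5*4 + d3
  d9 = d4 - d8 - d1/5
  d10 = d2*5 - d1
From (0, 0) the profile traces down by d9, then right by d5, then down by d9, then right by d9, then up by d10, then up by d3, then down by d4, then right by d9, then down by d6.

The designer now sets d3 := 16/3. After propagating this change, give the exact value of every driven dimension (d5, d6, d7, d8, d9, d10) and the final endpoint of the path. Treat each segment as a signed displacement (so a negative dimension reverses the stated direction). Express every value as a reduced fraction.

d5 = 53/15
d6 = 32/3
d7 = 201/20
d8 = 292/15
d9 = -247/15
d10 = -3/4
endpoint = (-147/5, 469/20)

Apply edit: d3 := 16/3
  d5 = d3 - d4*2 + 5 = 53/15
  d6 = d3*2 = 32/3
  d7 = 10 + d2/5 = 201/20
  d8 = d5*4 + d3 = 292/15
  d9 = d4 - d8 - d1/5 = -247/15
  d10 = d2*5 - d1 = -3/4
Walk from origin (0, 0):
  seg 1: down by d9 = -247/15 → (0, 247/15)
  seg 2: right by d5 = 53/15 → (53/15, 247/15)
  seg 3: down by d9 = -247/15 → (53/15, 494/15)
  seg 4: right by d9 = -247/15 → (-194/15, 494/15)
  seg 5: up by d10 = -3/4 → (-194/15, 1931/60)
  seg 6: up by d3 = 16/3 → (-194/15, 2251/60)
  seg 7: down by d4 = 17/5 → (-194/15, 2047/60)
  seg 8: right by d9 = -247/15 → (-147/5, 2047/60)
  seg 9: down by d6 = 32/3 → (-147/5, 469/20)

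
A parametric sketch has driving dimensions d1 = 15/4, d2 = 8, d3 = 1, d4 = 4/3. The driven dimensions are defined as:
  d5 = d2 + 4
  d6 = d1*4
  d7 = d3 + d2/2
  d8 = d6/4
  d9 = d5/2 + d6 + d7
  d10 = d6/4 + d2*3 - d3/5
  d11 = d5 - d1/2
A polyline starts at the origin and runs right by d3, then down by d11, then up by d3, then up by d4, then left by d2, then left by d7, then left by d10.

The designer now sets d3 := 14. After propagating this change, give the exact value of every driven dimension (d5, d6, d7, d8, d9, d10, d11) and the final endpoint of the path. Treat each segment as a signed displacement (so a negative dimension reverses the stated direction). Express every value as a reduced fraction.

Apply edit: d3 := 14
  d5 = d2 + 4 = 12
  d6 = d1*4 = 15
  d7 = d3 + d2/2 = 18
  d8 = d6/4 = 15/4
  d9 = d5/2 + d6 + d7 = 39
  d10 = d6/4 + d2*3 - d3/5 = 499/20
  d11 = d5 - d1/2 = 81/8
Walk from origin (0, 0):
  seg 1: right by d3 = 14 → (14, 0)
  seg 2: down by d11 = 81/8 → (14, -81/8)
  seg 3: up by d3 = 14 → (14, 31/8)
  seg 4: up by d4 = 4/3 → (14, 125/24)
  seg 5: left by d2 = 8 → (6, 125/24)
  seg 6: left by d7 = 18 → (-12, 125/24)
  seg 7: left by d10 = 499/20 → (-739/20, 125/24)

d5 = 12
d6 = 15
d7 = 18
d8 = 15/4
d9 = 39
d10 = 499/20
d11 = 81/8
endpoint = (-739/20, 125/24)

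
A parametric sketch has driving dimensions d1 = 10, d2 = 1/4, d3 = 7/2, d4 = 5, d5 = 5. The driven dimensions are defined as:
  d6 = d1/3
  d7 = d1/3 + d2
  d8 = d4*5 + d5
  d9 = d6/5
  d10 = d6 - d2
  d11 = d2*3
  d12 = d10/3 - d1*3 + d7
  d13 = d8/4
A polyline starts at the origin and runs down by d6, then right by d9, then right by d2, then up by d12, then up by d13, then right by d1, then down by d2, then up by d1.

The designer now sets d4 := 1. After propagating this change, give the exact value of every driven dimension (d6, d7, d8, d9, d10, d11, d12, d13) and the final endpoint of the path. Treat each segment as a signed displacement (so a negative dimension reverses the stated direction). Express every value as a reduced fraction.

Apply edit: d4 := 1
  d6 = d1/3 = 10/3
  d7 = d1/3 + d2 = 43/12
  d8 = d4*5 + d5 = 10
  d9 = d6/5 = 2/3
  d10 = d6 - d2 = 37/12
  d11 = d2*3 = 3/4
  d12 = d10/3 - d1*3 + d7 = -457/18
  d13 = d8/4 = 5/2
Walk from origin (0, 0):
  seg 1: down by d6 = 10/3 → (0, -10/3)
  seg 2: right by d9 = 2/3 → (2/3, -10/3)
  seg 3: right by d2 = 1/4 → (11/12, -10/3)
  seg 4: up by d12 = -457/18 → (11/12, -517/18)
  seg 5: up by d13 = 5/2 → (11/12, -236/9)
  seg 6: right by d1 = 10 → (131/12, -236/9)
  seg 7: down by d2 = 1/4 → (131/12, -953/36)
  seg 8: up by d1 = 10 → (131/12, -593/36)

d6 = 10/3
d7 = 43/12
d8 = 10
d9 = 2/3
d10 = 37/12
d11 = 3/4
d12 = -457/18
d13 = 5/2
endpoint = (131/12, -593/36)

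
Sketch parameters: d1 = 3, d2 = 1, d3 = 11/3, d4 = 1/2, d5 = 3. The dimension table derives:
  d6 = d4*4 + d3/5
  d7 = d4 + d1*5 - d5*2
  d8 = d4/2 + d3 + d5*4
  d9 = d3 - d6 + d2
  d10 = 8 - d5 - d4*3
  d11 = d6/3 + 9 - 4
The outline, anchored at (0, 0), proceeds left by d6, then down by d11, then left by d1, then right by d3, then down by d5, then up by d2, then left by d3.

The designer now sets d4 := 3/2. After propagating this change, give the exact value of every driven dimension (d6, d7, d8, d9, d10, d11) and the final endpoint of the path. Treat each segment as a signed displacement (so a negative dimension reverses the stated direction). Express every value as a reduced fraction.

Apply edit: d4 := 3/2
  d6 = d4*4 + d3/5 = 101/15
  d7 = d4 + d1*5 - d5*2 = 21/2
  d8 = d4/2 + d3 + d5*4 = 197/12
  d9 = d3 - d6 + d2 = -31/15
  d10 = 8 - d5 - d4*3 = 1/2
  d11 = d6/3 + 9 - 4 = 326/45
Walk from origin (0, 0):
  seg 1: left by d6 = 101/15 → (-101/15, 0)
  seg 2: down by d11 = 326/45 → (-101/15, -326/45)
  seg 3: left by d1 = 3 → (-146/15, -326/45)
  seg 4: right by d3 = 11/3 → (-91/15, -326/45)
  seg 5: down by d5 = 3 → (-91/15, -461/45)
  seg 6: up by d2 = 1 → (-91/15, -416/45)
  seg 7: left by d3 = 11/3 → (-146/15, -416/45)

d6 = 101/15
d7 = 21/2
d8 = 197/12
d9 = -31/15
d10 = 1/2
d11 = 326/45
endpoint = (-146/15, -416/45)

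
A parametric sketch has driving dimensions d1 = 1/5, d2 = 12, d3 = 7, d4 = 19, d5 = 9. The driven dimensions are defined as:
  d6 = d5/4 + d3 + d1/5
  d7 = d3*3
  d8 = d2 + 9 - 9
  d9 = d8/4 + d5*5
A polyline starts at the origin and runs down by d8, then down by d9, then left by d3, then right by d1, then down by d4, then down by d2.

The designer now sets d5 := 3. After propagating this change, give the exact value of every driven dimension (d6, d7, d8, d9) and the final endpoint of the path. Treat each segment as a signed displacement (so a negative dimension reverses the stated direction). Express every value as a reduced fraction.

d6 = 779/100
d7 = 21
d8 = 12
d9 = 18
endpoint = (-34/5, -61)

Apply edit: d5 := 3
  d6 = d5/4 + d3 + d1/5 = 779/100
  d7 = d3*3 = 21
  d8 = d2 + 9 - 9 = 12
  d9 = d8/4 + d5*5 = 18
Walk from origin (0, 0):
  seg 1: down by d8 = 12 → (0, -12)
  seg 2: down by d9 = 18 → (0, -30)
  seg 3: left by d3 = 7 → (-7, -30)
  seg 4: right by d1 = 1/5 → (-34/5, -30)
  seg 5: down by d4 = 19 → (-34/5, -49)
  seg 6: down by d2 = 12 → (-34/5, -61)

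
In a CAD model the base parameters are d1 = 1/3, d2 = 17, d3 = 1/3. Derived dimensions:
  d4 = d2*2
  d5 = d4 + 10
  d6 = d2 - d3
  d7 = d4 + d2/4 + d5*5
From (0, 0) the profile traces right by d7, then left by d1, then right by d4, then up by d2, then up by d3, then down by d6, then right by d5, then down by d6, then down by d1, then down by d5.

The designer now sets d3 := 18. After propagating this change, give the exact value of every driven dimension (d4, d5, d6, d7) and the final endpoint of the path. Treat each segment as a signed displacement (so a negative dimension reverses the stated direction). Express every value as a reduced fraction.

Apply edit: d3 := 18
  d4 = d2*2 = 34
  d5 = d4 + 10 = 44
  d6 = d2 - d3 = -1
  d7 = d4 + d2/4 + d5*5 = 1033/4
Walk from origin (0, 0):
  seg 1: right by d7 = 1033/4 → (1033/4, 0)
  seg 2: left by d1 = 1/3 → (3095/12, 0)
  seg 3: right by d4 = 34 → (3503/12, 0)
  seg 4: up by d2 = 17 → (3503/12, 17)
  seg 5: up by d3 = 18 → (3503/12, 35)
  seg 6: down by d6 = -1 → (3503/12, 36)
  seg 7: right by d5 = 44 → (4031/12, 36)
  seg 8: down by d6 = -1 → (4031/12, 37)
  seg 9: down by d1 = 1/3 → (4031/12, 110/3)
  seg 10: down by d5 = 44 → (4031/12, -22/3)

d4 = 34
d5 = 44
d6 = -1
d7 = 1033/4
endpoint = (4031/12, -22/3)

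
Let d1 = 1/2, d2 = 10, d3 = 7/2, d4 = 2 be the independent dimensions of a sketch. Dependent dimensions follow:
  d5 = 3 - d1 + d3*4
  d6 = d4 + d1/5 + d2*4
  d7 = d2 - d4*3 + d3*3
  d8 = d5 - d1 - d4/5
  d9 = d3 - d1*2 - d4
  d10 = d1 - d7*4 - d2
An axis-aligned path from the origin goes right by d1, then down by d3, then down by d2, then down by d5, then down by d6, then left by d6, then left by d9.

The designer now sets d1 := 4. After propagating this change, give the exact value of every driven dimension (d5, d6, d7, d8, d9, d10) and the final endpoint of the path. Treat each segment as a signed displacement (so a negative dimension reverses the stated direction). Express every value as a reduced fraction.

Apply edit: d1 := 4
  d5 = 3 - d1 + d3*4 = 13
  d6 = d4 + d1/5 + d2*4 = 214/5
  d7 = d2 - d4*3 + d3*3 = 29/2
  d8 = d5 - d1 - d4/5 = 43/5
  d9 = d3 - d1*2 - d4 = -13/2
  d10 = d1 - d7*4 - d2 = -64
Walk from origin (0, 0):
  seg 1: right by d1 = 4 → (4, 0)
  seg 2: down by d3 = 7/2 → (4, -7/2)
  seg 3: down by d2 = 10 → (4, -27/2)
  seg 4: down by d5 = 13 → (4, -53/2)
  seg 5: down by d6 = 214/5 → (4, -693/10)
  seg 6: left by d6 = 214/5 → (-194/5, -693/10)
  seg 7: left by d9 = -13/2 → (-323/10, -693/10)

d5 = 13
d6 = 214/5
d7 = 29/2
d8 = 43/5
d9 = -13/2
d10 = -64
endpoint = (-323/10, -693/10)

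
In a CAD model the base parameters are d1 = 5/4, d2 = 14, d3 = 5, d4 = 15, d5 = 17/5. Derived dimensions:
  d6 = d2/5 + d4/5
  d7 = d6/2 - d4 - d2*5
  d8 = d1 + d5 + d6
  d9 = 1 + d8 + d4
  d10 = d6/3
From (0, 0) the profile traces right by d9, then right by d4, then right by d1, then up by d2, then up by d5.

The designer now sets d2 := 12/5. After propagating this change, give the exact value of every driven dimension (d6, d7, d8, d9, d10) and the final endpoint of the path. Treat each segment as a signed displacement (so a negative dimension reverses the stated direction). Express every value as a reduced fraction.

Apply edit: d2 := 12/5
  d6 = d2/5 + d4/5 = 87/25
  d7 = d6/2 - d4 - d2*5 = -1263/50
  d8 = d1 + d5 + d6 = 813/100
  d9 = 1 + d8 + d4 = 2413/100
  d10 = d6/3 = 29/25
Walk from origin (0, 0):
  seg 1: right by d9 = 2413/100 → (2413/100, 0)
  seg 2: right by d4 = 15 → (3913/100, 0)
  seg 3: right by d1 = 5/4 → (2019/50, 0)
  seg 4: up by d2 = 12/5 → (2019/50, 12/5)
  seg 5: up by d5 = 17/5 → (2019/50, 29/5)

d6 = 87/25
d7 = -1263/50
d8 = 813/100
d9 = 2413/100
d10 = 29/25
endpoint = (2019/50, 29/5)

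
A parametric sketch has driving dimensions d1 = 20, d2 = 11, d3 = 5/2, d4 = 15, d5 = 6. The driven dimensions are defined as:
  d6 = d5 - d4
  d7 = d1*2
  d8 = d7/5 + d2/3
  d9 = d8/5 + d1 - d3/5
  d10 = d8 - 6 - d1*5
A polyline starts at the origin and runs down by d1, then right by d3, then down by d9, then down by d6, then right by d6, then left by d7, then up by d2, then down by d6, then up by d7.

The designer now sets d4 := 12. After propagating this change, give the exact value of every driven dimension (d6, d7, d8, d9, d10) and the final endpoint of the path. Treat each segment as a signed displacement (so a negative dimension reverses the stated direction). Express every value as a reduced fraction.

d6 = -6
d7 = 40
d8 = 35/3
d9 = 131/6
d10 = -283/3
endpoint = (-87/2, 127/6)

Apply edit: d4 := 12
  d6 = d5 - d4 = -6
  d7 = d1*2 = 40
  d8 = d7/5 + d2/3 = 35/3
  d9 = d8/5 + d1 - d3/5 = 131/6
  d10 = d8 - 6 - d1*5 = -283/3
Walk from origin (0, 0):
  seg 1: down by d1 = 20 → (0, -20)
  seg 2: right by d3 = 5/2 → (5/2, -20)
  seg 3: down by d9 = 131/6 → (5/2, -251/6)
  seg 4: down by d6 = -6 → (5/2, -215/6)
  seg 5: right by d6 = -6 → (-7/2, -215/6)
  seg 6: left by d7 = 40 → (-87/2, -215/6)
  seg 7: up by d2 = 11 → (-87/2, -149/6)
  seg 8: down by d6 = -6 → (-87/2, -113/6)
  seg 9: up by d7 = 40 → (-87/2, 127/6)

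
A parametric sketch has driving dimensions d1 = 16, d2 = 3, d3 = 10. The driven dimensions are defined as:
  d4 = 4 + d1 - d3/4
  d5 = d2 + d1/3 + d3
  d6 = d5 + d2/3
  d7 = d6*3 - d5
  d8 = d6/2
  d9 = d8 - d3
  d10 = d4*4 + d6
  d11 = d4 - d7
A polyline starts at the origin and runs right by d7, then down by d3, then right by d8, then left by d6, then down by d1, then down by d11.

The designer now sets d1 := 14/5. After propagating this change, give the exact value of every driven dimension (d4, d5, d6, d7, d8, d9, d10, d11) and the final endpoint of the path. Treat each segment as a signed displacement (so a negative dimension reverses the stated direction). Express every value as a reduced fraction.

Apply edit: d1 := 14/5
  d4 = 4 + d1 - d3/4 = 43/10
  d5 = d2 + d1/3 + d3 = 209/15
  d6 = d5 + d2/3 = 224/15
  d7 = d6*3 - d5 = 463/15
  d8 = d6/2 = 112/15
  d9 = d8 - d3 = -38/15
  d10 = d4*4 + d6 = 482/15
  d11 = d4 - d7 = -797/30
Walk from origin (0, 0):
  seg 1: right by d7 = 463/15 → (463/15, 0)
  seg 2: down by d3 = 10 → (463/15, -10)
  seg 3: right by d8 = 112/15 → (115/3, -10)
  seg 4: left by d6 = 224/15 → (117/5, -10)
  seg 5: down by d1 = 14/5 → (117/5, -64/5)
  seg 6: down by d11 = -797/30 → (117/5, 413/30)

d4 = 43/10
d5 = 209/15
d6 = 224/15
d7 = 463/15
d8 = 112/15
d9 = -38/15
d10 = 482/15
d11 = -797/30
endpoint = (117/5, 413/30)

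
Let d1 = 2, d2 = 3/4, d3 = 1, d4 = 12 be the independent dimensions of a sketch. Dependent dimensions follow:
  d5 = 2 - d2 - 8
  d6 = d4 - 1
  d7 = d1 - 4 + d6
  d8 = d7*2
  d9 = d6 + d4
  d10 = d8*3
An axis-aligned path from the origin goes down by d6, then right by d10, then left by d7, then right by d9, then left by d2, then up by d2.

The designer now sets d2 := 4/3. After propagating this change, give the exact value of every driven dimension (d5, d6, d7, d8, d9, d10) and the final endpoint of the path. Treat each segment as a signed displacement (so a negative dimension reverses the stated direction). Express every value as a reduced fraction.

Apply edit: d2 := 4/3
  d5 = 2 - d2 - 8 = -22/3
  d6 = d4 - 1 = 11
  d7 = d1 - 4 + d6 = 9
  d8 = d7*2 = 18
  d9 = d6 + d4 = 23
  d10 = d8*3 = 54
Walk from origin (0, 0):
  seg 1: down by d6 = 11 → (0, -11)
  seg 2: right by d10 = 54 → (54, -11)
  seg 3: left by d7 = 9 → (45, -11)
  seg 4: right by d9 = 23 → (68, -11)
  seg 5: left by d2 = 4/3 → (200/3, -11)
  seg 6: up by d2 = 4/3 → (200/3, -29/3)

d5 = -22/3
d6 = 11
d7 = 9
d8 = 18
d9 = 23
d10 = 54
endpoint = (200/3, -29/3)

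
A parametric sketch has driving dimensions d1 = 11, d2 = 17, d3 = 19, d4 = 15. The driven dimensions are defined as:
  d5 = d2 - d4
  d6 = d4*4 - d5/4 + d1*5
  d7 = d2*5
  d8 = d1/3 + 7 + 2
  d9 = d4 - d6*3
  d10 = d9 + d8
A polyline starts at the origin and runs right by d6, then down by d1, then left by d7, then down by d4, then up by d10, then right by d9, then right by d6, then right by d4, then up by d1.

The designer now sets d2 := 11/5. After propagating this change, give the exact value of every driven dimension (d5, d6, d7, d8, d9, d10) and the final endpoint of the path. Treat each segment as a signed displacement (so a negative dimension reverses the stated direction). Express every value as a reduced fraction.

d5 = -64/5
d6 = 591/5
d7 = 11
d8 = 38/3
d9 = -1698/5
d10 = -4904/15
endpoint = (-496/5, -5129/15)

Apply edit: d2 := 11/5
  d5 = d2 - d4 = -64/5
  d6 = d4*4 - d5/4 + d1*5 = 591/5
  d7 = d2*5 = 11
  d8 = d1/3 + 7 + 2 = 38/3
  d9 = d4 - d6*3 = -1698/5
  d10 = d9 + d8 = -4904/15
Walk from origin (0, 0):
  seg 1: right by d6 = 591/5 → (591/5, 0)
  seg 2: down by d1 = 11 → (591/5, -11)
  seg 3: left by d7 = 11 → (536/5, -11)
  seg 4: down by d4 = 15 → (536/5, -26)
  seg 5: up by d10 = -4904/15 → (536/5, -5294/15)
  seg 6: right by d9 = -1698/5 → (-1162/5, -5294/15)
  seg 7: right by d6 = 591/5 → (-571/5, -5294/15)
  seg 8: right by d4 = 15 → (-496/5, -5294/15)
  seg 9: up by d1 = 11 → (-496/5, -5129/15)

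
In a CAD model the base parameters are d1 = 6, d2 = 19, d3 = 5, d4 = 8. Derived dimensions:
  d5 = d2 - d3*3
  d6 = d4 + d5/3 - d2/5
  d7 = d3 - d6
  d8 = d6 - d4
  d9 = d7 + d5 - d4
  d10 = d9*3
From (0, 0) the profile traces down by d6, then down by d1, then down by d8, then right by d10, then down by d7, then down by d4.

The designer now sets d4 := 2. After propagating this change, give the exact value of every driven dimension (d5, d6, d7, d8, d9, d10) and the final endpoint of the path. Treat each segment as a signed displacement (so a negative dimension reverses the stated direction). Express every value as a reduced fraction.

Apply edit: d4 := 2
  d5 = d2 - d3*3 = 4
  d6 = d4 + d5/3 - d2/5 = -7/15
  d7 = d3 - d6 = 82/15
  d8 = d6 - d4 = -37/15
  d9 = d7 + d5 - d4 = 112/15
  d10 = d9*3 = 112/5
Walk from origin (0, 0):
  seg 1: down by d6 = -7/15 → (0, 7/15)
  seg 2: down by d1 = 6 → (0, -83/15)
  seg 3: down by d8 = -37/15 → (0, -46/15)
  seg 4: right by d10 = 112/5 → (112/5, -46/15)
  seg 5: down by d7 = 82/15 → (112/5, -128/15)
  seg 6: down by d4 = 2 → (112/5, -158/15)

d5 = 4
d6 = -7/15
d7 = 82/15
d8 = -37/15
d9 = 112/15
d10 = 112/5
endpoint = (112/5, -158/15)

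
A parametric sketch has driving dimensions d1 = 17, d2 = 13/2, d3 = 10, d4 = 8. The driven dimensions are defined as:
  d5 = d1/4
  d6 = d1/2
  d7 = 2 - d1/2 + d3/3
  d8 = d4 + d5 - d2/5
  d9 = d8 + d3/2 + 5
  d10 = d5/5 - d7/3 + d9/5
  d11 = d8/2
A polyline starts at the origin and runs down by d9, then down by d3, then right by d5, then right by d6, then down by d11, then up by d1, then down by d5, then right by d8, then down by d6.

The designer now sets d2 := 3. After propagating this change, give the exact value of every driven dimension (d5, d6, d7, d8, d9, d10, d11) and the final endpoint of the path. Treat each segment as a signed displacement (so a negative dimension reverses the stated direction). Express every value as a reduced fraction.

Apply edit: d2 := 3
  d5 = d1/4 = 17/4
  d6 = d1/2 = 17/2
  d7 = 2 - d1/2 + d3/3 = -19/6
  d8 = d4 + d5 - d2/5 = 233/20
  d9 = d8 + d3/2 + 5 = 433/20
  d10 = d5/5 - d7/3 + d9/5 = 1403/225
  d11 = d8/2 = 233/40
Walk from origin (0, 0):
  seg 1: down by d9 = 433/20 → (0, -433/20)
  seg 2: down by d3 = 10 → (0, -633/20)
  seg 3: right by d5 = 17/4 → (17/4, -633/20)
  seg 4: right by d6 = 17/2 → (51/4, -633/20)
  seg 5: down by d11 = 233/40 → (51/4, -1499/40)
  seg 6: up by d1 = 17 → (51/4, -819/40)
  seg 7: down by d5 = 17/4 → (51/4, -989/40)
  seg 8: right by d8 = 233/20 → (122/5, -989/40)
  seg 9: down by d6 = 17/2 → (122/5, -1329/40)

d5 = 17/4
d6 = 17/2
d7 = -19/6
d8 = 233/20
d9 = 433/20
d10 = 1403/225
d11 = 233/40
endpoint = (122/5, -1329/40)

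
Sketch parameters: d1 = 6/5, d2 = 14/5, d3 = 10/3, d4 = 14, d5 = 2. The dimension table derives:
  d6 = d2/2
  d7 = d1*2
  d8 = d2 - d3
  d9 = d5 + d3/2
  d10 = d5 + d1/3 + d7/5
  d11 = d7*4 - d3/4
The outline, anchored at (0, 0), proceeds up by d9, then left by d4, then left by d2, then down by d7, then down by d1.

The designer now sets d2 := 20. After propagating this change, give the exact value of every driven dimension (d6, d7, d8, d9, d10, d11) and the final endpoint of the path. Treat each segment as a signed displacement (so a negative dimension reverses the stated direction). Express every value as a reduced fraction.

d6 = 10
d7 = 12/5
d8 = 50/3
d9 = 11/3
d10 = 72/25
d11 = 263/30
endpoint = (-34, 1/15)

Apply edit: d2 := 20
  d6 = d2/2 = 10
  d7 = d1*2 = 12/5
  d8 = d2 - d3 = 50/3
  d9 = d5 + d3/2 = 11/3
  d10 = d5 + d1/3 + d7/5 = 72/25
  d11 = d7*4 - d3/4 = 263/30
Walk from origin (0, 0):
  seg 1: up by d9 = 11/3 → (0, 11/3)
  seg 2: left by d4 = 14 → (-14, 11/3)
  seg 3: left by d2 = 20 → (-34, 11/3)
  seg 4: down by d7 = 12/5 → (-34, 19/15)
  seg 5: down by d1 = 6/5 → (-34, 1/15)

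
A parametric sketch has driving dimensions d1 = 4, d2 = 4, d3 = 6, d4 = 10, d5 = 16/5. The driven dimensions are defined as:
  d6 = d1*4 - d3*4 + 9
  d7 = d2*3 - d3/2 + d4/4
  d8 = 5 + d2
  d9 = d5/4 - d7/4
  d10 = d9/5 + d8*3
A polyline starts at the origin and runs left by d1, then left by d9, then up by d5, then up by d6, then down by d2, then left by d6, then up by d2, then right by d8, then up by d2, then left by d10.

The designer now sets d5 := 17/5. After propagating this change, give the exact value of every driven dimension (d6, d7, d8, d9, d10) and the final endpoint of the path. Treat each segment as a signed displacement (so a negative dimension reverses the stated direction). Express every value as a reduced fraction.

Apply edit: d5 := 17/5
  d6 = d1*4 - d3*4 + 9 = 1
  d7 = d2*3 - d3/2 + d4/4 = 23/2
  d8 = 5 + d2 = 9
  d9 = d5/4 - d7/4 = -81/40
  d10 = d9/5 + d8*3 = 5319/200
Walk from origin (0, 0):
  seg 1: left by d1 = 4 → (-4, 0)
  seg 2: left by d9 = -81/40 → (-79/40, 0)
  seg 3: up by d5 = 17/5 → (-79/40, 17/5)
  seg 4: up by d6 = 1 → (-79/40, 22/5)
  seg 5: down by d2 = 4 → (-79/40, 2/5)
  seg 6: left by d6 = 1 → (-119/40, 2/5)
  seg 7: up by d2 = 4 → (-119/40, 22/5)
  seg 8: right by d8 = 9 → (241/40, 22/5)
  seg 9: up by d2 = 4 → (241/40, 42/5)
  seg 10: left by d10 = 5319/200 → (-2057/100, 42/5)

d6 = 1
d7 = 23/2
d8 = 9
d9 = -81/40
d10 = 5319/200
endpoint = (-2057/100, 42/5)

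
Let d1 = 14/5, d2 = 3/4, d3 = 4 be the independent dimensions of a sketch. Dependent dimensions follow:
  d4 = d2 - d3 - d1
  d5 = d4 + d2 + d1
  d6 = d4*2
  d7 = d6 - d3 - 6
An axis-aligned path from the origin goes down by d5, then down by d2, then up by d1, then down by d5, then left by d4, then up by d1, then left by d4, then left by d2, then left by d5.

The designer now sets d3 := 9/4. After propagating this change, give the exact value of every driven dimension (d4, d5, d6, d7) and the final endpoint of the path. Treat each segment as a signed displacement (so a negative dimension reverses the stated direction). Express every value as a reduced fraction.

Apply edit: d3 := 9/4
  d4 = d2 - d3 - d1 = -43/10
  d5 = d4 + d2 + d1 = -3/4
  d6 = d4*2 = -43/5
  d7 = d6 - d3 - 6 = -337/20
Walk from origin (0, 0):
  seg 1: down by d5 = -3/4 → (0, 3/4)
  seg 2: down by d2 = 3/4 → (0, 0)
  seg 3: up by d1 = 14/5 → (0, 14/5)
  seg 4: down by d5 = -3/4 → (0, 71/20)
  seg 5: left by d4 = -43/10 → (43/10, 71/20)
  seg 6: up by d1 = 14/5 → (43/10, 127/20)
  seg 7: left by d4 = -43/10 → (43/5, 127/20)
  seg 8: left by d2 = 3/4 → (157/20, 127/20)
  seg 9: left by d5 = -3/4 → (43/5, 127/20)

d4 = -43/10
d5 = -3/4
d6 = -43/5
d7 = -337/20
endpoint = (43/5, 127/20)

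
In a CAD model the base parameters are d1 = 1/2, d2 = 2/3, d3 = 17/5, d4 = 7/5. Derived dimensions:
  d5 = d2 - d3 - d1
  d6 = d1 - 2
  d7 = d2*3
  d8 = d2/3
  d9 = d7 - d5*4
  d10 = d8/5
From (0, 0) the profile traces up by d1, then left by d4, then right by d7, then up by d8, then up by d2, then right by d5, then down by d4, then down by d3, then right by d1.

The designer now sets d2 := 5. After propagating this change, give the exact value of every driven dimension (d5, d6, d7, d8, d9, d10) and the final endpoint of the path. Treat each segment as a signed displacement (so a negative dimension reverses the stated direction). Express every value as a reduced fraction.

d5 = 11/10
d6 = -3/2
d7 = 15
d8 = 5/3
d9 = 53/5
d10 = 1/3
endpoint = (76/5, 71/30)

Apply edit: d2 := 5
  d5 = d2 - d3 - d1 = 11/10
  d6 = d1 - 2 = -3/2
  d7 = d2*3 = 15
  d8 = d2/3 = 5/3
  d9 = d7 - d5*4 = 53/5
  d10 = d8/5 = 1/3
Walk from origin (0, 0):
  seg 1: up by d1 = 1/2 → (0, 1/2)
  seg 2: left by d4 = 7/5 → (-7/5, 1/2)
  seg 3: right by d7 = 15 → (68/5, 1/2)
  seg 4: up by d8 = 5/3 → (68/5, 13/6)
  seg 5: up by d2 = 5 → (68/5, 43/6)
  seg 6: right by d5 = 11/10 → (147/10, 43/6)
  seg 7: down by d4 = 7/5 → (147/10, 173/30)
  seg 8: down by d3 = 17/5 → (147/10, 71/30)
  seg 9: right by d1 = 1/2 → (76/5, 71/30)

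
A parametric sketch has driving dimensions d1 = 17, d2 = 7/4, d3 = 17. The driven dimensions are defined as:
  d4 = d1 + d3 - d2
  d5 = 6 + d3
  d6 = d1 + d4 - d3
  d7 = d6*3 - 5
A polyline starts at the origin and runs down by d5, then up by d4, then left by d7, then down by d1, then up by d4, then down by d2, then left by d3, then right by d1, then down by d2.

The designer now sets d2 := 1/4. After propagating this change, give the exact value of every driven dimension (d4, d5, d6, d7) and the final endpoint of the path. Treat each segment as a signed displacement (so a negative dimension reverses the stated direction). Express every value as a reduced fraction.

d4 = 135/4
d5 = 23
d6 = 135/4
d7 = 385/4
endpoint = (-385/4, 27)

Apply edit: d2 := 1/4
  d4 = d1 + d3 - d2 = 135/4
  d5 = 6 + d3 = 23
  d6 = d1 + d4 - d3 = 135/4
  d7 = d6*3 - 5 = 385/4
Walk from origin (0, 0):
  seg 1: down by d5 = 23 → (0, -23)
  seg 2: up by d4 = 135/4 → (0, 43/4)
  seg 3: left by d7 = 385/4 → (-385/4, 43/4)
  seg 4: down by d1 = 17 → (-385/4, -25/4)
  seg 5: up by d4 = 135/4 → (-385/4, 55/2)
  seg 6: down by d2 = 1/4 → (-385/4, 109/4)
  seg 7: left by d3 = 17 → (-453/4, 109/4)
  seg 8: right by d1 = 17 → (-385/4, 109/4)
  seg 9: down by d2 = 1/4 → (-385/4, 27)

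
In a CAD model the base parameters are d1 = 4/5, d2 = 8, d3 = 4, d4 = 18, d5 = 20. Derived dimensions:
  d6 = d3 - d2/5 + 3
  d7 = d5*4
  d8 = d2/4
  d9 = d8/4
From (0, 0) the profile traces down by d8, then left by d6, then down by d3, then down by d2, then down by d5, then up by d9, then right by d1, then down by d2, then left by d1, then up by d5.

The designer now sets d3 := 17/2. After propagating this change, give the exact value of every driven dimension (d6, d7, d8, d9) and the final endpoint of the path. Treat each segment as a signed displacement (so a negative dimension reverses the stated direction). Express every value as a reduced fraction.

Apply edit: d3 := 17/2
  d6 = d3 - d2/5 + 3 = 99/10
  d7 = d5*4 = 80
  d8 = d2/4 = 2
  d9 = d8/4 = 1/2
Walk from origin (0, 0):
  seg 1: down by d8 = 2 → (0, -2)
  seg 2: left by d6 = 99/10 → (-99/10, -2)
  seg 3: down by d3 = 17/2 → (-99/10, -21/2)
  seg 4: down by d2 = 8 → (-99/10, -37/2)
  seg 5: down by d5 = 20 → (-99/10, -77/2)
  seg 6: up by d9 = 1/2 → (-99/10, -38)
  seg 7: right by d1 = 4/5 → (-91/10, -38)
  seg 8: down by d2 = 8 → (-91/10, -46)
  seg 9: left by d1 = 4/5 → (-99/10, -46)
  seg 10: up by d5 = 20 → (-99/10, -26)

d6 = 99/10
d7 = 80
d8 = 2
d9 = 1/2
endpoint = (-99/10, -26)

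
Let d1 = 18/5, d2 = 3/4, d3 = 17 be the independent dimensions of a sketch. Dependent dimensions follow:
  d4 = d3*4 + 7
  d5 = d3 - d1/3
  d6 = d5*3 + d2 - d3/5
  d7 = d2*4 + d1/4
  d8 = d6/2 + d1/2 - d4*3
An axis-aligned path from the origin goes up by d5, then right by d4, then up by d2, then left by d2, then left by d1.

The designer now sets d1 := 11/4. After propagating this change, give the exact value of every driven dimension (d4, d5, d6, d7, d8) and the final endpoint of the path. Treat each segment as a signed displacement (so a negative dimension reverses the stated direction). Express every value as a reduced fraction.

Apply edit: d1 := 11/4
  d4 = d3*4 + 7 = 75
  d5 = d3 - d1/3 = 193/12
  d6 = d5*3 + d2 - d3/5 = 228/5
  d7 = d2*4 + d1/4 = 59/16
  d8 = d6/2 + d1/2 - d4*3 = -8033/40
Walk from origin (0, 0):
  seg 1: up by d5 = 193/12 → (0, 193/12)
  seg 2: right by d4 = 75 → (75, 193/12)
  seg 3: up by d2 = 3/4 → (75, 101/6)
  seg 4: left by d2 = 3/4 → (297/4, 101/6)
  seg 5: left by d1 = 11/4 → (143/2, 101/6)

d4 = 75
d5 = 193/12
d6 = 228/5
d7 = 59/16
d8 = -8033/40
endpoint = (143/2, 101/6)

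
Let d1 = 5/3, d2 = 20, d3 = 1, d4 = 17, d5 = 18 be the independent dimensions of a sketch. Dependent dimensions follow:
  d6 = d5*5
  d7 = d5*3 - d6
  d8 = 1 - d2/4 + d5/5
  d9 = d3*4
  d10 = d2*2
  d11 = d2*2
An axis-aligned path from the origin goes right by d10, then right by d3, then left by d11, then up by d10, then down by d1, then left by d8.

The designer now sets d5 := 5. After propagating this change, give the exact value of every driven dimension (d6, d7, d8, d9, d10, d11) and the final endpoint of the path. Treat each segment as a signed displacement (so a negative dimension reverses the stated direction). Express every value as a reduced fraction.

d6 = 25
d7 = -10
d8 = -3
d9 = 4
d10 = 40
d11 = 40
endpoint = (4, 115/3)

Apply edit: d5 := 5
  d6 = d5*5 = 25
  d7 = d5*3 - d6 = -10
  d8 = 1 - d2/4 + d5/5 = -3
  d9 = d3*4 = 4
  d10 = d2*2 = 40
  d11 = d2*2 = 40
Walk from origin (0, 0):
  seg 1: right by d10 = 40 → (40, 0)
  seg 2: right by d3 = 1 → (41, 0)
  seg 3: left by d11 = 40 → (1, 0)
  seg 4: up by d10 = 40 → (1, 40)
  seg 5: down by d1 = 5/3 → (1, 115/3)
  seg 6: left by d8 = -3 → (4, 115/3)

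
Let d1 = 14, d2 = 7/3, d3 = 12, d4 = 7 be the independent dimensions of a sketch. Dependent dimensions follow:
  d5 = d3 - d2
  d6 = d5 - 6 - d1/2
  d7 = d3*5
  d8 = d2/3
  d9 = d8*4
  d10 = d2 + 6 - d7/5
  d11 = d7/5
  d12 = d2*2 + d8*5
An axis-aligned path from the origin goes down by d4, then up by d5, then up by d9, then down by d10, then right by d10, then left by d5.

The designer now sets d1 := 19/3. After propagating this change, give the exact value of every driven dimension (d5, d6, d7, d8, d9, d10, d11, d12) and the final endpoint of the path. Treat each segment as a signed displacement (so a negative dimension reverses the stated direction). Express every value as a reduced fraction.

Apply edit: d1 := 19/3
  d5 = d3 - d2 = 29/3
  d6 = d5 - 6 - d1/2 = 1/2
  d7 = d3*5 = 60
  d8 = d2/3 = 7/9
  d9 = d8*4 = 28/9
  d10 = d2 + 6 - d7/5 = -11/3
  d11 = d7/5 = 12
  d12 = d2*2 + d8*5 = 77/9
Walk from origin (0, 0):
  seg 1: down by d4 = 7 → (0, -7)
  seg 2: up by d5 = 29/3 → (0, 8/3)
  seg 3: up by d9 = 28/9 → (0, 52/9)
  seg 4: down by d10 = -11/3 → (0, 85/9)
  seg 5: right by d10 = -11/3 → (-11/3, 85/9)
  seg 6: left by d5 = 29/3 → (-40/3, 85/9)

d5 = 29/3
d6 = 1/2
d7 = 60
d8 = 7/9
d9 = 28/9
d10 = -11/3
d11 = 12
d12 = 77/9
endpoint = (-40/3, 85/9)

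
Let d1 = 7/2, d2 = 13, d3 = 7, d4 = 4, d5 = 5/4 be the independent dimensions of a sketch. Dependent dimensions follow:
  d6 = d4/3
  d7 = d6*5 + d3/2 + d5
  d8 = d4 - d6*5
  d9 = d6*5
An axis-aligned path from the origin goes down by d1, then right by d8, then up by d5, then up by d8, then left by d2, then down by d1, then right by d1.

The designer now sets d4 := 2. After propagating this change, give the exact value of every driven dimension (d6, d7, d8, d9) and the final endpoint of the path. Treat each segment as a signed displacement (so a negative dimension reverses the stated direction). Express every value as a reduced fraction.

Apply edit: d4 := 2
  d6 = d4/3 = 2/3
  d7 = d6*5 + d3/2 + d5 = 97/12
  d8 = d4 - d6*5 = -4/3
  d9 = d6*5 = 10/3
Walk from origin (0, 0):
  seg 1: down by d1 = 7/2 → (0, -7/2)
  seg 2: right by d8 = -4/3 → (-4/3, -7/2)
  seg 3: up by d5 = 5/4 → (-4/3, -9/4)
  seg 4: up by d8 = -4/3 → (-4/3, -43/12)
  seg 5: left by d2 = 13 → (-43/3, -43/12)
  seg 6: down by d1 = 7/2 → (-43/3, -85/12)
  seg 7: right by d1 = 7/2 → (-65/6, -85/12)

d6 = 2/3
d7 = 97/12
d8 = -4/3
d9 = 10/3
endpoint = (-65/6, -85/12)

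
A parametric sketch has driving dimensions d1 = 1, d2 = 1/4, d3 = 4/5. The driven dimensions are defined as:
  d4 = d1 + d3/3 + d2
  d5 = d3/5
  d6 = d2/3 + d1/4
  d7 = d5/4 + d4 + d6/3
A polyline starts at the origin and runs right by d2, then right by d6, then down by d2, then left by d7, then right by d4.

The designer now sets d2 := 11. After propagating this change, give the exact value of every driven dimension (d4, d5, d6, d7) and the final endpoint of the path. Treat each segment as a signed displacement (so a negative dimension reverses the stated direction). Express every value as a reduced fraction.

Apply edit: d2 := 11
  d4 = d1 + d3/3 + d2 = 184/15
  d5 = d3/5 = 4/25
  d6 = d2/3 + d1/4 = 47/12
  d7 = d5/4 + d4 + d6/3 = 12251/900
Walk from origin (0, 0):
  seg 1: right by d2 = 11 → (11, 0)
  seg 2: right by d6 = 47/12 → (179/12, 0)
  seg 3: down by d2 = 11 → (179/12, -11)
  seg 4: left by d7 = 12251/900 → (587/450, -11)
  seg 5: right by d4 = 184/15 → (6107/450, -11)

d4 = 184/15
d5 = 4/25
d6 = 47/12
d7 = 12251/900
endpoint = (6107/450, -11)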